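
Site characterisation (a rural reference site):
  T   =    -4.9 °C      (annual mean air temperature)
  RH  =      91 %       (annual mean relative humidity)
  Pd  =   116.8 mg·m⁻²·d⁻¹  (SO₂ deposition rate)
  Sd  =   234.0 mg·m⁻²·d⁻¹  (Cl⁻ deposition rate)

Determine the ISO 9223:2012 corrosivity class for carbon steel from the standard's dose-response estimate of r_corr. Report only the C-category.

C4

carbon steel: T≤10 °C ⇒ hinge +0.150·(-4.9−10) = -2.2350
  sulphur-dioxide contribution → 13.89 μm/a
  chloride contribution → 49.73 μm/a
  total first-year rate 63.62 μm/a
ISO 9223 Table 2 (carbon steel): 50 < 63.6 ≤ 80 μm/a ⇒ C4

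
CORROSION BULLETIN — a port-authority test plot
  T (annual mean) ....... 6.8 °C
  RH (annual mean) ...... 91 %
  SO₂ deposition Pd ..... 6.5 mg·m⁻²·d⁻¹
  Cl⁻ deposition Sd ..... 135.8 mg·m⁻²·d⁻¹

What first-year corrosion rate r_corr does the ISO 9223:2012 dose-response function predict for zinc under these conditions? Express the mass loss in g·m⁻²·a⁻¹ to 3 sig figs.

r_corr = 19.8 g·m⁻²·a⁻¹

zinc: T≤10 °C ⇒ hinge +0.038·(6.8−10) = -0.1216
  sulphur-dioxide contribution → 1.712 μm/a
  chloride contribution → 1.062 μm/a
  ⇒ r_corr(zinc) = 2.773 μm/a
Convert to mass loss: 2.773 μm/a × 7.14 g/cm³ = 19.8 g·m⁻²·a⁻¹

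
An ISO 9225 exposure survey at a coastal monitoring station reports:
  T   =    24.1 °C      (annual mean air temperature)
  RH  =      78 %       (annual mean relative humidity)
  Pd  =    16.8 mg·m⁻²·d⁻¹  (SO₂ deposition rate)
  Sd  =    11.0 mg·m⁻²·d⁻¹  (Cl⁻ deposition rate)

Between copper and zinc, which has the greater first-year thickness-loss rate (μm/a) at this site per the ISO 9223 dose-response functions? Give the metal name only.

zinc

copper: f(T) = -0.080·(T−10) [T>10 °C] = -1.1280
  Pd branch = 0.0053·Pd^0.26·e^(0.059·RH+f) = 0.3561 μm/a
  Cl⁻ term: 0.01025·11.0^0.27·exp(0.036·78+0.049·24.1) = 1.057
  sum: 0.3561 + 1.057 → r_corr = 1.414 μm/a
zinc: temperature factor f = -0.071·(14.1) = -1.0011
  Pd branch = 0.0129·Pd^0.44·e^(0.046·RH+f) = 0.5932 μm/a
  Sd branch = 0.0175·Sd^0.57·e^(0.008·RH+0.085·T) = 0.9938 μm/a
  r_corr = 0.5932 + 0.9938 = 1.587 μm/a
Ordering by μm/a: zinc (1.59) > copper (1.41)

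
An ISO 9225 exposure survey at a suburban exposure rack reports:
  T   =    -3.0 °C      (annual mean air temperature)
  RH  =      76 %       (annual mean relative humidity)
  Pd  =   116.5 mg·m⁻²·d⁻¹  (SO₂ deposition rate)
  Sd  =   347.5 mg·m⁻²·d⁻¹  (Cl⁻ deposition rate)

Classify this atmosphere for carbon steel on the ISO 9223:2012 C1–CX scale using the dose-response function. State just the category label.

carbon steel: temperature factor f = +0.150·(-13.0) = -1.9500
  SO₂ term: 1.77·116.5^0.52·exp(0.02·76-1.9500) = 13.67
  Cl⁻ term: 0.102·347.5^0.62·exp(0.033·76+0.04·-3.0) = 41.79
  r_corr = 13.67 + 41.79 = 55.46 μm/a
ISO 9223 Table 2 (carbon steel): 50 < 55.5 ≤ 80 μm/a ⇒ C4

C4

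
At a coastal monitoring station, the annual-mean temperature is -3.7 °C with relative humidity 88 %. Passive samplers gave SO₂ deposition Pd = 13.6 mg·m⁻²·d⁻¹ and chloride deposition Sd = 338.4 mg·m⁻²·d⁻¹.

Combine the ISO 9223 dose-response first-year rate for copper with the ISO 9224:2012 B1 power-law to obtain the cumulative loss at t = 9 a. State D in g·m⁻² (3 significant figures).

copper: f(T) = +0.126·(T−10) [T≤10 °C] = -1.7262
  sulphur-dioxide contribution → 0.3343 μm/a
  chloride contribution → 0.979 μm/a
  ⇒ r_corr(copper) = 1.313 μm/a
Power-law: D(9) = r_corr · 9^0.667
  D(9) = 1.313 × 9^0.667 = 1.313 × 4.33 = 5.687 μm
  Mass loss = 5.687 μm × 8.96 g/cm³ = 50.95 g·m⁻²

D(9) = 51.0 g·m⁻²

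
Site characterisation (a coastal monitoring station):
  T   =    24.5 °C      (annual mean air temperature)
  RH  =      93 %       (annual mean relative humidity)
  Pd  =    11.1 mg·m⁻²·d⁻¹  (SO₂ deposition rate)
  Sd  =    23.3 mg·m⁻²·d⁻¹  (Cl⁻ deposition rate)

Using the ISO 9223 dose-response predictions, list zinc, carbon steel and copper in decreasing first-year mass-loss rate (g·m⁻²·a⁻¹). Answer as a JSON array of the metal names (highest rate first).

["carbon steel", "copper", "zinc"]

zinc: temperature factor f = -0.071·(14.5) = -1.0295
  SO₂ term: 0.0129·11.1^0.44·exp(0.046·93-1.0295) = 0.9579
  Cl⁻ term: 0.0175·23.3^0.57·exp(0.008·93+0.085·24.5) = 1.778
  sum: 0.9579 + 1.778 → r_corr = 2.736 μm/a
  mass loss = 2.736 μm/a × 7.14 g/cm³ = 19.54 g·m⁻²·a⁻¹
carbon steel: T>10 °C ⇒ hinge -0.054·(24.5−10) = -0.7830
  SO₂ term: 1.77·11.1^0.52·exp(0.02·93-0.7830) = 18.17
  Sd branch = 0.102·Sd^0.62·e^(0.033·RH+0.04·T) = 41.19 μm/a
  r_corr = 18.17 + 41.19 = 59.36 μm/a
  mass loss = 59.36 μm/a × 7.85 g/cm³ = 466 g·m⁻²·a⁻¹
copper: T>10 °C ⇒ hinge -0.080·(24.5−10) = -1.1600
  Pd branch = 0.0053·Pd^0.26·e^(0.059·RH+f) = 0.7503 μm/a
  Sd branch = 0.01025·Sd^0.27·e^(0.036·RH+0.049·T) = 2.266 μm/a
  sum: 0.7503 + 2.266 → r_corr = 3.017 μm/a
  mass loss = 3.017 μm/a × 8.96 g/cm³ = 27.03 g·m⁻²·a⁻¹
Ordering by g·m⁻²·a⁻¹: carbon steel (466) > copper (27) > zinc (19.5)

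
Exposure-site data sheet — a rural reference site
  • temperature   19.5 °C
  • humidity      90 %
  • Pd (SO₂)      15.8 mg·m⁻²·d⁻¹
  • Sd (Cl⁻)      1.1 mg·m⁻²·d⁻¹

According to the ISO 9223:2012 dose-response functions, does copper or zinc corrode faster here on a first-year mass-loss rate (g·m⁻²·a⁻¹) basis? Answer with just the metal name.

copper: T>10 °C ⇒ hinge -0.080·(19.5−10) = -0.7600
  sulphur-dioxide contribution → 1.028 μm/a
  chloride contribution → 0.6982 μm/a
  total first-year rate 1.726 μm/a
  mass loss = 1.726 μm/a × 8.96 g/cm³ = 15.47 g·m⁻²·a⁻¹
zinc: T>10 °C ⇒ hinge -0.071·(19.5−10) = -0.6745
  sulphur-dioxide contribution → 1.39 μm/a
  chloride contribution → 0.1991 μm/a
  total first-year rate 1.589 μm/a
  mass loss = 1.589 μm/a × 7.14 g/cm³ = 11.35 g·m⁻²·a⁻¹
Ordering by g·m⁻²·a⁻¹: copper (15.5) > zinc (11.3)

copper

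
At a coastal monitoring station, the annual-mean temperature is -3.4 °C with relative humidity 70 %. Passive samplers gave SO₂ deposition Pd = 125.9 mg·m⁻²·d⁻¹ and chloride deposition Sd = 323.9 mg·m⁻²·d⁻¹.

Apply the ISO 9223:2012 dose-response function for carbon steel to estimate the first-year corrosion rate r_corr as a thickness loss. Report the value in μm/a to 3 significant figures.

r_corr = 44.2 μm/a

carbon steel: temperature factor f = +0.150·(-13.4) = -2.0100
  sulphur-dioxide contribution → 11.89 μm/a
  chloride contribution → 32.3 μm/a
  ⇒ r_corr(carbon steel) = 44.19 μm/a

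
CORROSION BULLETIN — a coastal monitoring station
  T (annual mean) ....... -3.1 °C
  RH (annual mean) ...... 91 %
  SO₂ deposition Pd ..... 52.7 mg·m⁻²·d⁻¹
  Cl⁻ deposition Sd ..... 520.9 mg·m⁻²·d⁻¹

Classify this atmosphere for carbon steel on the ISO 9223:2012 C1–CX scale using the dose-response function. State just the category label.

carbon steel: f(T) = +0.150·(T−10) [T≤10 °C] = -1.9650
  Pd branch = 1.77·Pd^0.52·e^(0.02·RH+f) = 12.03 μm/a
  Cl⁻ term: 0.102·520.9^0.62·exp(0.033·91+0.04·-3.1) = 87.77
  r_corr = 12.03 + 87.77 = 99.8 μm/a
ISO 9223 Table 2 (carbon steel): 80 < 99.8 ≤ 200 μm/a ⇒ C5

C5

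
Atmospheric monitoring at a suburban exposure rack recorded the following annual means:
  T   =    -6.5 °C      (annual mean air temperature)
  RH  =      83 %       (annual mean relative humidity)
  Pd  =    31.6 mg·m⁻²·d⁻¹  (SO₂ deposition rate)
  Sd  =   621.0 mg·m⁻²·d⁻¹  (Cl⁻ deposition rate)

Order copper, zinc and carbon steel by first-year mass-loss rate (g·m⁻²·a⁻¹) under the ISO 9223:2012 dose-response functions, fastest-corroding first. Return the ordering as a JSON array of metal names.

copper: f(T) = +0.126·(T−10) [T≤10 °C] = -2.0790
  SO₂ term: 0.0053·31.6^0.26·exp(0.059·83-2.0790) = 0.2178
  Sd branch = 0.01025·Sd^0.27·e^(0.036·RH+0.049·T) = 0.8399 μm/a
  r_corr = 0.2178 + 0.8399 = 1.058 μm/a
  mass loss = 1.058 μm/a × 8.96 g/cm³ = 9.477 g·m⁻²·a⁻¹
zinc: temperature factor f = +0.038·(-16.5) = -0.6270
  Pd branch = 0.0129·Pd^0.44·e^(0.046·RH+f) = 1.433 μm/a
  Sd branch = 0.0175·Sd^0.57·e^(0.008·RH+0.085·T) = 0.7648 μm/a
  r_corr = 1.433 + 0.7648 = 2.198 μm/a
  mass loss = 2.198 μm/a × 7.14 g/cm³ = 15.69 g·m⁻²·a⁻¹
carbon steel: T≤10 °C ⇒ hinge +0.150·(-6.5−10) = -2.4750
  Pd branch = 1.77·Pd^0.52·e^(0.02·RH+f) = 4.719 μm/a
  Sd branch = 0.102·Sd^0.62·e^(0.033·RH+0.04·T) = 65.6 μm/a
  sum: 4.719 + 65.6 → r_corr = 70.32 μm/a
  mass loss = 70.32 μm/a × 7.85 g/cm³ = 552 g·m⁻²·a⁻¹
Ordering by g·m⁻²·a⁻¹: carbon steel (552) > zinc (15.7) > copper (9.48)

["carbon steel", "zinc", "copper"]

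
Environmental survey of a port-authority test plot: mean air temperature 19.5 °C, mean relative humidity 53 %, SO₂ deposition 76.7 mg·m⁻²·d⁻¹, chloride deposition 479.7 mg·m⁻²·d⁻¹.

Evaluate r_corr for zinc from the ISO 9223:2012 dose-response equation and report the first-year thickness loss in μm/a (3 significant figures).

r_corr = 5.24 μm/a

zinc: temperature factor f = -0.071·(9.5) = -0.6745
  Pd branch = 0.0129·Pd^0.44·e^(0.046·RH+f) = 0.5079 μm/a
  Cl⁻ term: 0.0175·479.7^0.57·exp(0.008·53+0.085·19.5) = 4.733
  sum: 0.5079 + 4.733 → r_corr = 5.241 μm/a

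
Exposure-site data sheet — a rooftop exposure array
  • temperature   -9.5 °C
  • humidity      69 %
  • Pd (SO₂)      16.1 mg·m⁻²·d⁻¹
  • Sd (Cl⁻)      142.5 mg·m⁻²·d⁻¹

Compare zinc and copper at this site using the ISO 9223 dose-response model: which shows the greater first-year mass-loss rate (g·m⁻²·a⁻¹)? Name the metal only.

zinc

zinc: f(T) = +0.038·(T−10) [T≤10 °C] = -0.7410
  SO₂ term: 0.0129·16.1^0.44·exp(0.046·69-0.7410) = 0.4992
  Sd branch = 0.0175·Sd^0.57·e^(0.008·RH+0.085·T) = 0.229 μm/a
  r_corr = 0.4992 + 0.229 = 0.7281 μm/a
  mass loss = 0.7281 μm/a × 7.14 g/cm³ = 5.199 g·m⁻²·a⁻¹
copper: f(T) = +0.126·(T−10) [T≤10 °C] = -2.4570
  SO₂ term: 0.0053·16.1^0.26·exp(0.059·69-2.4570) = 0.05483
  Cl⁻ term: 0.01025·142.5^0.27·exp(0.036·69+0.049·-9.5) = 0.2944
  sum: 0.05483 + 0.2944 → r_corr = 0.3492 μm/a
  mass loss = 0.3492 μm/a × 8.96 g/cm³ = 3.129 g·m⁻²·a⁻¹
Ordering by g·m⁻²·a⁻¹: zinc (5.2) > copper (3.13)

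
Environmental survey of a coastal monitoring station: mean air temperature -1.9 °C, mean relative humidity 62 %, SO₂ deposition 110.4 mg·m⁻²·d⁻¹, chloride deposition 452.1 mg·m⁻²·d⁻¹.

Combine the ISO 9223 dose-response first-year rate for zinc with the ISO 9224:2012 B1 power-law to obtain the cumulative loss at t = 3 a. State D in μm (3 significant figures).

zinc: f(T) = +0.038·(T−10) [T≤10 °C] = -0.4522
  Pd branch = 0.0129·Pd^0.44·e^(0.046·RH+f) = 1.126 μm/a
  Sd branch = 0.0175·Sd^0.57·e^(0.008·RH+0.085·T) = 0.7976 μm/a
  r_corr = 1.126 + 0.7976 = 1.924 μm/a
Power-law: D(3) = r_corr · 3^0.813
  D(3) = 1.924 × 3^0.813 = 1.924 × 2.443 = 4.7 μm

D(3) = 4.70 μm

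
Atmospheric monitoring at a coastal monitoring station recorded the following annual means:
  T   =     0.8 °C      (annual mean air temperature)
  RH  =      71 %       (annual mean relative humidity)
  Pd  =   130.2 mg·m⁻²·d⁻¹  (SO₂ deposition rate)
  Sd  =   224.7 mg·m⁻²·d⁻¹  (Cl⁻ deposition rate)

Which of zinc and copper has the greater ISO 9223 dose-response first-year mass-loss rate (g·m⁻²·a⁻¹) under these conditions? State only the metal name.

zinc

zinc: T≤10 °C ⇒ hinge +0.038·(0.8−10) = -0.3496
  sulphur-dioxide contribution → 2.03 μm/a
  chloride contribution → 0.7239 μm/a
  total first-year rate 2.754 μm/a
  mass loss = 2.754 μm/a × 7.14 g/cm³ = 19.67 g·m⁻²·a⁻¹
copper: temperature factor f = +0.126·(-9.2) = -1.1592
  sulphur-dioxide contribution → 0.389 μm/a
  chloride contribution → 0.5926 μm/a
  ⇒ r_corr(copper) = 0.9815 μm/a
  mass loss = 0.9815 μm/a × 8.96 g/cm³ = 8.794 g·m⁻²·a⁻¹
Ordering by g·m⁻²·a⁻¹: zinc (19.7) > copper (8.79)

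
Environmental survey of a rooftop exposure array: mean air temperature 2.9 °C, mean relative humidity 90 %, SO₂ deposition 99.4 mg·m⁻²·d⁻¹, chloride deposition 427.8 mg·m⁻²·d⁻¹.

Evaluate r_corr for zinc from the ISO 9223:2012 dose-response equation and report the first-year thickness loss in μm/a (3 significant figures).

zinc: T≤10 °C ⇒ hinge +0.038·(2.9−10) = -0.2698
  SO₂ term: 0.0129·99.4^0.44·exp(0.046·90-0.2698) = 4.68
  Cl⁻ term: 0.0175·427.8^0.57·exp(0.008·90+0.085·2.9) = 1.454
  r_corr = 4.68 + 1.454 = 6.134 μm/a

r_corr = 6.13 μm/a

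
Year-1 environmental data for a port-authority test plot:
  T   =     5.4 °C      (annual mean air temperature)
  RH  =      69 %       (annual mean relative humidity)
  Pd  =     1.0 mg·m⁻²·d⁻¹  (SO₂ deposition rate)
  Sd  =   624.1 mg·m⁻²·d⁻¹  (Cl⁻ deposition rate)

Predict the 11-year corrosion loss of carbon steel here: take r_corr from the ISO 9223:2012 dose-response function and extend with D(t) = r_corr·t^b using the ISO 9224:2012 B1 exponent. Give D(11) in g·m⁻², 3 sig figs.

carbon steel: T≤10 °C ⇒ hinge +0.150·(5.4−10) = -0.6900
  SO₂ term: 1.77·1.0^0.52·exp(0.02·69-0.6900) = 3.529
  Sd branch = 0.102·Sd^0.62·e^(0.033·RH+0.04·T) = 66.74 μm/a
  sum: 3.529 + 66.74 → r_corr = 70.26 μm/a
Long-term exponent b (ISO 9224 Table 2, B1) = 0.523
  D(11) = 70.26 × 11^0.523 = 70.26 × 3.505 = 246.3 μm
  Mass loss = 246.3 μm × 7.85 g/cm³ = 1933 g·m⁻²

D(11) = 1.93e+03 g·m⁻²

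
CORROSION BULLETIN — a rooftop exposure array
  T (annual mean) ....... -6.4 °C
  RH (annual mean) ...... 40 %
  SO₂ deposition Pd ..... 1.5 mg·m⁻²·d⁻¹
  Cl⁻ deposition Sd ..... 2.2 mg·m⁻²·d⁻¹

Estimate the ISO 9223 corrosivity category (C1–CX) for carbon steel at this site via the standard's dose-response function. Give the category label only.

C1

carbon steel: T≤10 °C ⇒ hinge +0.150·(-6.4−10) = -2.4600
  Pd branch = 1.77·Pd^0.52·e^(0.02·RH+f) = 0.4155 μm/a
  Cl⁻ term: 0.102·2.2^0.62·exp(0.033·40+0.04·-6.4) = 0.4819
  sum: 0.4155 + 0.4819 → r_corr = 0.8975 μm/a
Category bounds: 0…1.3 μm/a bracket r_corr ⇒ C1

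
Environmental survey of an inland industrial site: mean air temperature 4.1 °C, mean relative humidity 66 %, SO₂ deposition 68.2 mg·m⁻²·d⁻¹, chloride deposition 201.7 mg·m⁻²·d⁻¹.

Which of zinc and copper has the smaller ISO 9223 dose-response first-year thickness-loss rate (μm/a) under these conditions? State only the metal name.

copper

zinc: T≤10 °C ⇒ hinge +0.038·(4.1−10) = -0.2242
  SO₂ term: 0.0129·68.2^0.44·exp(0.046·66-0.2242) = 1.376
  Cl⁻ term: 0.0175·201.7^0.57·exp(0.008·66+0.085·4.1) = 0.8657
  r_corr = 1.376 + 0.8657 = 2.242 μm/a
copper: T≤10 °C ⇒ hinge +0.126·(4.1−10) = -0.7434
  Pd branch = 0.0053·Pd^0.26·e^(0.059·RH+f) = 0.371 μm/a
  Cl⁻ term: 0.01025·201.7^0.27·exp(0.036·66+0.049·4.1) = 0.5651
  r_corr = 0.371 + 0.5651 = 0.9361 μm/a
Ordering by μm/a: zinc (2.24) > copper (0.936)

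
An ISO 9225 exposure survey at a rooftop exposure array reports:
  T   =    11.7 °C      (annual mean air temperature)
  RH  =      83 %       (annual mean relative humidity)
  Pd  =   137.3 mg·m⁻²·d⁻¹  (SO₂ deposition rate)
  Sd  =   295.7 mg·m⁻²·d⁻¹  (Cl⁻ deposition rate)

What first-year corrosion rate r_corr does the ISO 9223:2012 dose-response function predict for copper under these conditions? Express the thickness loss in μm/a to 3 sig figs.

r_corr = 3.90 μm/a

copper: temperature factor f = -0.080·(1.7) = -0.1360
  sulphur-dioxide contribution → 2.227 μm/a
  chloride contribution → 1.677 μm/a
  ⇒ r_corr(copper) = 3.904 μm/a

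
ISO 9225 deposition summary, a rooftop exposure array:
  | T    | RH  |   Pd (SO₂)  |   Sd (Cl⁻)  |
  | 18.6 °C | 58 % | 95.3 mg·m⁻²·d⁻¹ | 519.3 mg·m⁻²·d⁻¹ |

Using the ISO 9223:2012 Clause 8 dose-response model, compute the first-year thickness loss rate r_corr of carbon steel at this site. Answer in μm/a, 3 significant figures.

r_corr = 108 μm/a

carbon steel: T>10 °C ⇒ hinge -0.054·(18.6−10) = -0.4644
  sulphur-dioxide contribution → 37.95 μm/a
  chloride contribution → 70.23 μm/a
  ⇒ r_corr(carbon steel) = 108.2 μm/a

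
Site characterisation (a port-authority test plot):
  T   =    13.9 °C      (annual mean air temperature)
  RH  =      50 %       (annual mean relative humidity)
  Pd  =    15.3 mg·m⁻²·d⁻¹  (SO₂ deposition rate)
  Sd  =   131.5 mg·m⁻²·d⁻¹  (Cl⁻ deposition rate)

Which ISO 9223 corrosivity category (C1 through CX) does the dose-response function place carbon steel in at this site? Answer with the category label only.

C3

carbon steel: temperature factor f = -0.054·(3.9) = -0.2106
  Pd branch = 1.77·Pd^0.52·e^(0.02·RH+f) = 16.1 μm/a
  Sd branch = 0.102·Sd^0.62·e^(0.033·RH+0.04·T) = 19.07 μm/a
  sum: 16.1 + 19.07 → r_corr = 35.17 μm/a
ISO 9223 Table 2 (carbon steel): 25 < 35.2 ≤ 50 μm/a ⇒ C3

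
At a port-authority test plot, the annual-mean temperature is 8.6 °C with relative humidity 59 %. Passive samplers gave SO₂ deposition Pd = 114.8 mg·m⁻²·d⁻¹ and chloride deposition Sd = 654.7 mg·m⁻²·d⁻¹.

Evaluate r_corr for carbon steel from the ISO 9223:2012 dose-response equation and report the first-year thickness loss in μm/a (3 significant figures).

r_corr = 111 μm/a

carbon steel: f(T) = +0.150·(T−10) [T≤10 °C] = -0.2100
  sulphur-dioxide contribution → 55.01 μm/a
  chloride contribution → 56.17 μm/a
  total first-year rate 111.2 μm/a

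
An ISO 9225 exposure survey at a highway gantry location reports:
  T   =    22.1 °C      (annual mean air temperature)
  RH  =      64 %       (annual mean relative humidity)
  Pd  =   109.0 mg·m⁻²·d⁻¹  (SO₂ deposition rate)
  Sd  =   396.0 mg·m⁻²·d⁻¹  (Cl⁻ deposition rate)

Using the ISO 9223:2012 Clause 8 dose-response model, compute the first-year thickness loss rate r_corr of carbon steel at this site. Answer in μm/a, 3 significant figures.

r_corr = 121 μm/a

carbon steel: temperature factor f = -0.054·(12.1) = -0.6534
  SO₂ term: 1.77·109.0^0.52·exp(0.02·64-0.6534) = 37.98
  Cl⁻ term: 0.102·396.0^0.62·exp(0.033·64+0.04·22.1) = 83.24
  r_corr = 37.98 + 83.24 = 121.2 μm/a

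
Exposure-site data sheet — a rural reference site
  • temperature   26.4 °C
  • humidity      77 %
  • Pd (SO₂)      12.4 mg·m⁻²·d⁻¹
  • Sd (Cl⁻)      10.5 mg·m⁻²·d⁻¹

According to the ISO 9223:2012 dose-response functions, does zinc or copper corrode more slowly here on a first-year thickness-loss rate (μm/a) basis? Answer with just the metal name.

copper

zinc: f(T) = -0.071·(T−10) [T>10 °C] = -1.1644
  SO₂ term: 0.0129·12.4^0.44·exp(0.046·77-1.1644) = 0.421
  Sd branch = 0.0175·Sd^0.57·e^(0.008·RH+0.085·T) = 1.167 μm/a
  sum: 0.421 + 1.167 → r_corr = 1.588 μm/a
copper: T>10 °C ⇒ hinge -0.080·(26.4−10) = -1.3120
  Pd branch = 0.0053·Pd^0.26·e^(0.059·RH+f) = 0.2581 μm/a
  Sd branch = 0.01025·Sd^0.27·e^(0.036·RH+0.049·T) = 1.127 μm/a
  sum: 0.2581 + 1.127 → r_corr = 1.386 μm/a
Ordering by μm/a: zinc (1.59) > copper (1.39)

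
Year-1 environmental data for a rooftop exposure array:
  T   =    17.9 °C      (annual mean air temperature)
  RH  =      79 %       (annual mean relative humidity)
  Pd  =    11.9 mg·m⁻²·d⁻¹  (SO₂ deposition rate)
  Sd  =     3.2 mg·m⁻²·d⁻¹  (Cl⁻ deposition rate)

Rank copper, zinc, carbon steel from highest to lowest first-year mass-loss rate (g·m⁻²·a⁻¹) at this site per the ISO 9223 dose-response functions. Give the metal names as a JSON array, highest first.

["carbon steel", "copper", "zinc"]

copper: T>10 °C ⇒ hinge -0.080·(17.9−10) = -0.6320
  sulphur-dioxide contribution → 0.5671 μm/a
  chloride contribution → 0.5797 μm/a
  ⇒ r_corr(copper) = 1.147 μm/a
  mass loss = 1.147 μm/a × 8.96 g/cm³ = 10.28 g·m⁻²·a⁻¹
zinc: temperature factor f = -0.071·(7.9) = -0.5609
  sulphur-dioxide contribution → 0.8288 μm/a
  chloride contribution → 0.2926 μm/a
  total first-year rate 1.121 μm/a
  mass loss = 1.121 μm/a × 7.14 g/cm³ = 8.007 g·m⁻²·a⁻¹
carbon steel: temperature factor f = -0.054·(7.9) = -0.4266
  sulphur-dioxide contribution → 20.33 μm/a
  chloride contribution → 5.82 μm/a
  total first-year rate 26.15 μm/a
  mass loss = 26.15 μm/a × 7.85 g/cm³ = 205.3 g·m⁻²·a⁻¹
Ordering by g·m⁻²·a⁻¹: carbon steel (205) > copper (10.3) > zinc (8.01)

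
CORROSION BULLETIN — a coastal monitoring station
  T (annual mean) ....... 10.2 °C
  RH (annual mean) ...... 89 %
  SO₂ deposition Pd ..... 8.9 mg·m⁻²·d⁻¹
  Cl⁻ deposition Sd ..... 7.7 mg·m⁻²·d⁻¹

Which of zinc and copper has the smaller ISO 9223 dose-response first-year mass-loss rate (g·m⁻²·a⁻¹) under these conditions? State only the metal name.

zinc: temperature factor f = -0.071·(0.2) = -0.0142
  Pd branch = 0.0129·Pd^0.44·e^(0.046·RH+f) = 1.996 μm/a
  Cl⁻ term: 0.0175·7.7^0.57·exp(0.008·89+0.085·10.2) = 0.2717
  sum: 1.996 + 0.2717 → r_corr = 2.268 μm/a
  mass loss = 2.268 μm/a × 7.14 g/cm³ = 16.19 g·m⁻²·a⁻¹
copper: T>10 °C ⇒ hinge -0.080·(10.2−10) = -0.0160
  SO₂ term: 0.0053·8.9^0.26·exp(0.059·89-0.0160) = 1.757
  Sd branch = 0.01025·Sd^0.27·e^(0.036·RH+0.049·T) = 0.7221 μm/a
  sum: 1.757 + 0.7221 → r_corr = 2.479 μm/a
  mass loss = 2.479 μm/a × 8.96 g/cm³ = 22.21 g·m⁻²·a⁻¹
Ordering by g·m⁻²·a⁻¹: copper (22.2) > zinc (16.2)

zinc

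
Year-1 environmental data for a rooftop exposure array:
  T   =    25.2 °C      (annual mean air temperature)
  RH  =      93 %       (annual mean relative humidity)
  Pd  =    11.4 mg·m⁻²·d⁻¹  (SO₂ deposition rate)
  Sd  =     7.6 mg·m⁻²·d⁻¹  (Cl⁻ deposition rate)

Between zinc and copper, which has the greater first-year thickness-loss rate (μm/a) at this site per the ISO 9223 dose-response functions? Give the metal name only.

zinc: f(T) = -0.071·(T−10) [T>10 °C] = -1.0792
  SO₂ term: 0.0129·11.4^0.44·exp(0.046·93-1.0792) = 0.9223
  Cl⁻ term: 0.0175·7.6^0.57·exp(0.008·93+0.085·25.2) = 0.9965
  r_corr = 0.9223 + 0.9965 = 1.919 μm/a
copper: f(T) = -0.080·(T−10) [T>10 °C] = -1.2160
  SO₂ term: 0.0053·11.4^0.26·exp(0.059·93-1.2160) = 0.7144
  Sd branch = 0.01025·Sd^0.27·e^(0.036·RH+0.049·T) = 1.733 μm/a
  sum: 0.7144 + 1.733 → r_corr = 2.448 μm/a
Ordering by μm/a: copper (2.45) > zinc (1.92)

copper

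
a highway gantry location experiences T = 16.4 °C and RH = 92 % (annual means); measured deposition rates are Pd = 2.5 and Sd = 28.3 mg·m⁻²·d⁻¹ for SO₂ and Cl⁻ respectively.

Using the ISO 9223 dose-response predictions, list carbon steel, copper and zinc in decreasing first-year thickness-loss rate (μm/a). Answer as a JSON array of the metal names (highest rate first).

["carbon steel", "copper", "zinc"]

carbon steel: temperature factor f = -0.054·(6.4) = -0.3456
  Pd branch = 1.77·Pd^0.52·e^(0.02·RH+f) = 12.7 μm/a
  Cl⁻ term: 0.102·28.3^0.62·exp(0.033·92+0.04·16.4) = 32.52
  r_corr = 12.7 + 32.52 = 45.22 μm/a
copper: f(T) = -0.080·(T−10) [T>10 °C] = -0.5120
  SO₂ term: 0.0053·2.5^0.26·exp(0.059·92-0.5120) = 0.9178
  Sd branch = 0.01025·Sd^0.27·e^(0.036·RH+0.049·T) = 1.549 μm/a
  r_corr = 0.9178 + 1.549 = 2.467 μm/a
zinc: T>10 °C ⇒ hinge -0.071·(16.4−10) = -0.4544
  Pd branch = 0.0129·Pd^0.44·e^(0.046·RH+f) = 0.8439 μm/a
  Cl⁻ term: 0.0175·28.3^0.57·exp(0.008·92+0.085·16.4) = 0.9899
  r_corr = 0.8439 + 0.9899 = 1.834 μm/a
Ordering by μm/a: carbon steel (45.2) > copper (2.47) > zinc (1.83)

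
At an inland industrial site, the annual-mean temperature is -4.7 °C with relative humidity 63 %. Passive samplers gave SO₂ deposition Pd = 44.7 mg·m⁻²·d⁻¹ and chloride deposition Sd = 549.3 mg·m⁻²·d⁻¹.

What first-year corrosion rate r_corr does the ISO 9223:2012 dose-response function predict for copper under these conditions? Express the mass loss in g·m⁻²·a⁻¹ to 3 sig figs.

copper: temperature factor f = +0.126·(-14.7) = -1.8522
  Pd branch = 0.0053·Pd^0.26·e^(0.059·RH+f) = 0.09188 μm/a
  Sd branch = 0.01025·Sd^0.27·e^(0.036·RH+0.049·T) = 0.432 μm/a
  r_corr = 0.09188 + 0.432 = 0.5238 μm/a
Convert to mass loss: 0.5238 μm/a × 8.96 g/cm³ = 4.694 g·m⁻²·a⁻¹

r_corr = 4.69 g·m⁻²·a⁻¹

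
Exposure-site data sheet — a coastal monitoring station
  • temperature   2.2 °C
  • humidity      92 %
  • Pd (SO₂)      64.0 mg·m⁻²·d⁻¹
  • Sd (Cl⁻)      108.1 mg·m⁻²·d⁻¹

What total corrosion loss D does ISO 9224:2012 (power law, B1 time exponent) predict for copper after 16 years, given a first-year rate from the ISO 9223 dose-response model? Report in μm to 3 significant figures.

D(16) = 15.5 μm

copper: T≤10 °C ⇒ hinge +0.126·(2.2−10) = -0.9828
  sulphur-dioxide contribution → 1.332 μm/a
  chloride contribution → 1.109 μm/a
  total first-year rate 2.441 μm/a
Long-term exponent b (ISO 9224 Table 2, B1) = 0.667
  D(16) = 2.441 × 16^0.667 = 2.441 × 6.355 = 15.51 μm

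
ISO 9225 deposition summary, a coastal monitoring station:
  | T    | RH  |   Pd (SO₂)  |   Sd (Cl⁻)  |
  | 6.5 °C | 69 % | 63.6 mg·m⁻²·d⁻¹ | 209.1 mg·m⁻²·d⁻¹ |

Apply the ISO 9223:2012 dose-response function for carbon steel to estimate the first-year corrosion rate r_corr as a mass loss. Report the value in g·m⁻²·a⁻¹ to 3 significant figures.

carbon steel: temperature factor f = +0.150·(-3.5) = -0.5250
  SO₂ term: 1.77·63.6^0.52·exp(0.02·69-0.5250) = 36.07
  Sd branch = 0.102·Sd^0.62·e^(0.033·RH+0.04·T) = 35.4 μm/a
  r_corr = 36.07 + 35.4 = 71.47 μm/a
Convert to mass loss: 71.47 μm/a × 7.85 g/cm³ = 561 g·m⁻²·a⁻¹

r_corr = 561 g·m⁻²·a⁻¹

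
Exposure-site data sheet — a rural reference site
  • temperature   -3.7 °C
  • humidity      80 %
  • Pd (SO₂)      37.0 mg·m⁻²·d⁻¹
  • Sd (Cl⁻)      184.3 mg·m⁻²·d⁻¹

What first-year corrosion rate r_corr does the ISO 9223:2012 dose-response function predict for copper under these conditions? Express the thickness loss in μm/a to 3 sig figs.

r_corr = 0.893 μm/a

copper: T≤10 °C ⇒ hinge +0.126·(-3.7−10) = -1.7262
  sulphur-dioxide contribution → 0.2705 μm/a
  chloride contribution → 0.6229 μm/a
  ⇒ r_corr(copper) = 0.8935 μm/a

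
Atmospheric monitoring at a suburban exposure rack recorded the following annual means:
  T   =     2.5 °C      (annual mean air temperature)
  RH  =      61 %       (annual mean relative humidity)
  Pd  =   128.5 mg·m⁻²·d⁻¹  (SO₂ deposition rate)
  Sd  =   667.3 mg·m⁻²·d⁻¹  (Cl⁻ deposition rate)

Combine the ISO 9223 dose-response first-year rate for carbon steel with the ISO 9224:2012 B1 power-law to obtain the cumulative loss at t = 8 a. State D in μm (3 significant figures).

carbon steel: temperature factor f = +0.150·(-7.5) = -1.1250
  sulphur-dioxide contribution → 24.31 μm/a
  chloride contribution → 47.57 μm/a
  total first-year rate 71.89 μm/a
Long-term exponent b (ISO 9224 Table 2, B1) = 0.523
  D(8) = 71.89 × 8^0.523 = 71.89 × 2.967 = 213.3 μm

D(8) = 213 μm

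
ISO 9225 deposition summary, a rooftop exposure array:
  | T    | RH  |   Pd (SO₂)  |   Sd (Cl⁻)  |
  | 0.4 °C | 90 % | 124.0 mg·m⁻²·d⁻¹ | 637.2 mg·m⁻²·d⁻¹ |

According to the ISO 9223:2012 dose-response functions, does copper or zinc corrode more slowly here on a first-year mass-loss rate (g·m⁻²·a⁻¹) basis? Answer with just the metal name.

copper: temperature factor f = +0.126·(-9.6) = -1.2096
  Pd branch = 0.0053·Pd^0.26·e^(0.059·RH+f) = 1.12 μm/a
  Sd branch = 0.01025·Sd^0.27·e^(0.036·RH+0.049·T) = 1.526 μm/a
  sum: 1.12 + 1.526 → r_corr = 2.646 μm/a
  mass loss = 2.646 μm/a × 8.96 g/cm³ = 23.71 g·m⁻²·a⁻¹
zinc: f(T) = +0.038·(T−10) [T≤10 °C] = -0.3648
  SO₂ term: 0.0129·124.0^0.44·exp(0.046·90-0.3648) = 4.691
  Cl⁻ term: 0.0175·637.2^0.57·exp(0.008·90+0.085·0.4) = 1.475
  sum: 4.691 + 1.475 → r_corr = 6.166 μm/a
  mass loss = 6.166 μm/a × 7.14 g/cm³ = 44.03 g·m⁻²·a⁻¹
Ordering by g·m⁻²·a⁻¹: zinc (44) > copper (23.7)

copper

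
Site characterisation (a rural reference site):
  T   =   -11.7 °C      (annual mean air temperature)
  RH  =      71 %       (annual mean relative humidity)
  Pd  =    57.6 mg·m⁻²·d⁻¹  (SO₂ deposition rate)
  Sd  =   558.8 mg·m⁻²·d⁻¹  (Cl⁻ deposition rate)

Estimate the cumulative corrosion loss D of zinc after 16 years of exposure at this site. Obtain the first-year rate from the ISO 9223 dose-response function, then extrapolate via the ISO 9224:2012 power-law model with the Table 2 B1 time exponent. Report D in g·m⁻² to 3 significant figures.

D(16) = 88.6 g·m⁻²

zinc: f(T) = +0.038·(T−10) [T≤10 °C] = -0.8246
  sulphur-dioxide contribution → 0.882 μm/a
  chloride contribution → 0.4205 μm/a
  ⇒ r_corr(zinc) = 1.302 μm/a
Power-law: D(16) = r_corr · 16^0.813
  D(16) = 1.302 × 16^0.813 = 1.302 × 9.527 = 12.41 μm
  Mass loss = 12.41 μm × 7.14 g/cm³ = 88.6 g·m⁻²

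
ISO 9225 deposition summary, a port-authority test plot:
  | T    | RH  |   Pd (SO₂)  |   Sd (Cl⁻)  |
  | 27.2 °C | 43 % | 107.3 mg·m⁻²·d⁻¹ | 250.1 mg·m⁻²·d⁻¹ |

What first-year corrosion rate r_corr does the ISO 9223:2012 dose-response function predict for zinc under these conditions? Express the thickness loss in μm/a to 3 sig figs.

zinc: T>10 °C ⇒ hinge -0.071·(27.2−10) = -1.2212
  Pd branch = 0.0129·Pd^0.44·e^(0.046·RH+f) = 0.2151 μm/a
  Sd branch = 0.0175·Sd^0.57·e^(0.008·RH+0.085·T) = 5.8 μm/a
  sum: 0.2151 + 5.8 → r_corr = 6.015 μm/a

r_corr = 6.02 μm/a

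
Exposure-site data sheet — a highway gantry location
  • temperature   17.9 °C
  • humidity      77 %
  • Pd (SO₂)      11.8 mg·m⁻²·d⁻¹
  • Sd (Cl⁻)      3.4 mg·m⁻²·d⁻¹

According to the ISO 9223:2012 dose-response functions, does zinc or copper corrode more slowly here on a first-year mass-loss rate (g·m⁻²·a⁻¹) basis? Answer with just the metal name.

zinc: f(T) = -0.071·(T−10) [T>10 °C] = -0.5609
  sulphur-dioxide contribution → 0.7532 μm/a
  chloride contribution → 0.298 μm/a
  ⇒ r_corr(zinc) = 1.051 μm/a
  mass loss = 1.051 μm/a × 7.14 g/cm³ = 7.506 g·m⁻²·a⁻¹
copper: f(T) = -0.080·(T−10) [T>10 °C] = -0.6320
  sulphur-dioxide contribution → 0.5029 μm/a
  chloride contribution → 0.5483 μm/a
  total first-year rate 1.051 μm/a
  mass loss = 1.051 μm/a × 8.96 g/cm³ = 9.419 g·m⁻²·a⁻¹
Ordering by g·m⁻²·a⁻¹: copper (9.42) > zinc (7.51)

zinc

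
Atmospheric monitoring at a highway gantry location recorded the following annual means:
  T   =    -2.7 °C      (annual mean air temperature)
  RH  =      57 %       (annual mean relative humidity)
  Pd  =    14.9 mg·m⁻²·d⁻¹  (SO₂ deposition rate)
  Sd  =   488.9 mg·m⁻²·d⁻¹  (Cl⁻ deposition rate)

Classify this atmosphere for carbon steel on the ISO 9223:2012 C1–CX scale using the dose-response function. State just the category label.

carbon steel: temperature factor f = +0.150·(-12.7) = -1.9050
  SO₂ term: 1.77·14.9^0.52·exp(0.02·57-1.9050) = 3.356
  Sd branch = 0.102·Sd^0.62·e^(0.033·RH+0.04·T) = 27.92 μm/a
  sum: 3.356 + 27.92 → r_corr = 31.28 μm/a
31.3 μm/a falls in (25, 50] for carbon steel → category C3

C3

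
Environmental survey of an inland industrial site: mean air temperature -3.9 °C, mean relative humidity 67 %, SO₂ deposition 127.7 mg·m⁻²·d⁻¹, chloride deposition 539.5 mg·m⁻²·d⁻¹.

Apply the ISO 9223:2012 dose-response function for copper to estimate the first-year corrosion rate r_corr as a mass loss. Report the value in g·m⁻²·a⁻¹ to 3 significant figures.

r_corr = 6.14 g·m⁻²·a⁻¹

copper: T≤10 °C ⇒ hinge +0.126·(-3.9−10) = -1.7514
  Pd branch = 0.0053·Pd^0.26·e^(0.059·RH+f) = 0.1691 μm/a
  Sd branch = 0.01025·Sd^0.27·e^(0.036·RH+0.049·T) = 0.5163 μm/a
  r_corr = 0.1691 + 0.5163 = 0.6853 μm/a
Convert to mass loss: 0.6853 μm/a × 8.96 g/cm³ = 6.141 g·m⁻²·a⁻¹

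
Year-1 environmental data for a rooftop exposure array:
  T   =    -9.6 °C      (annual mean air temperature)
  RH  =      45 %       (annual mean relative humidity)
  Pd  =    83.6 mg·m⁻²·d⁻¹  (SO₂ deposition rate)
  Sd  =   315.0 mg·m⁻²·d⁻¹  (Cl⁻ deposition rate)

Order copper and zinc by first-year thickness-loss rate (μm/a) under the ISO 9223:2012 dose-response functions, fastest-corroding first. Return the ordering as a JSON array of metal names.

copper: T≤10 °C ⇒ hinge +0.126·(-9.6−10) = -2.4696
  SO₂ term: 0.0053·83.6^0.26·exp(0.059·45-2.4696) = 0.02016
  Sd branch = 0.01025·Sd^0.27·e^(0.036·RH+0.049·T) = 0.1529 μm/a
  r_corr = 0.02016 + 0.1529 = 0.1731 μm/a
zinc: T≤10 °C ⇒ hinge +0.038·(-9.6−10) = -0.7448
  Pd branch = 0.0129·Pd^0.44·e^(0.046·RH+f) = 0.3403 μm/a
  Sd branch = 0.0175·Sd^0.57·e^(0.008·RH+0.085·T) = 0.2945 μm/a
  sum: 0.3403 + 0.2945 → r_corr = 0.6348 μm/a
Ordering by μm/a: zinc (0.635) > copper (0.173)

["zinc", "copper"]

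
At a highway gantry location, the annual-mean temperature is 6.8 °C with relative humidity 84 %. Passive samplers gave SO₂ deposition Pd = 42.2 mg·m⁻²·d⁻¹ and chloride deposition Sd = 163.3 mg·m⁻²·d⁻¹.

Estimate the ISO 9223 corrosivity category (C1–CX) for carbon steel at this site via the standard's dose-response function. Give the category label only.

carbon steel: f(T) = +0.150·(T−10) [T≤10 °C] = -0.4800
  sulphur-dioxide contribution → 41.14 μm/a
  chloride contribution → 50.42 μm/a
  ⇒ r_corr(carbon steel) = 91.57 μm/a
91.6 μm/a falls in (80, 200] for carbon steel → category C5

C5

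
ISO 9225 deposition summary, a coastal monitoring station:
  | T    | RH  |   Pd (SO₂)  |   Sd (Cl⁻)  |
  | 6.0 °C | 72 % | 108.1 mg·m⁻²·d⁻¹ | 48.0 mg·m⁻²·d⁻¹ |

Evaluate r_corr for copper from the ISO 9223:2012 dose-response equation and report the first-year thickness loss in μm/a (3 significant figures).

r_corr = 1.28 μm/a

copper: T≤10 °C ⇒ hinge +0.126·(6.0−10) = -0.5040
  SO₂ term: 0.0053·108.1^0.26·exp(0.059·72-0.5040) = 0.757
  Sd branch = 0.01025·Sd^0.27·e^(0.036·RH+0.049·T) = 0.5224 μm/a
  sum: 0.757 + 0.5224 → r_corr = 1.279 μm/a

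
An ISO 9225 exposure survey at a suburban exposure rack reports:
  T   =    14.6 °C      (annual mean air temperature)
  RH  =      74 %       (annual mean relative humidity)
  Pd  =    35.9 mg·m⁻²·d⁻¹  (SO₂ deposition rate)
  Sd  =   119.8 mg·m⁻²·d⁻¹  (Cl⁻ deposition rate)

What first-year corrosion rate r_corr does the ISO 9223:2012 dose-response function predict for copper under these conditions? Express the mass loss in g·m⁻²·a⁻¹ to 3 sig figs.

r_corr = 16.4 g·m⁻²·a⁻¹

copper: temperature factor f = -0.080·(4.6) = -0.3680
  sulphur-dioxide contribution → 0.7327 μm/a
  chloride contribution → 1.095 μm/a
  total first-year rate 1.828 μm/a
Convert to mass loss: 1.828 μm/a × 8.96 g/cm³ = 16.38 g·m⁻²·a⁻¹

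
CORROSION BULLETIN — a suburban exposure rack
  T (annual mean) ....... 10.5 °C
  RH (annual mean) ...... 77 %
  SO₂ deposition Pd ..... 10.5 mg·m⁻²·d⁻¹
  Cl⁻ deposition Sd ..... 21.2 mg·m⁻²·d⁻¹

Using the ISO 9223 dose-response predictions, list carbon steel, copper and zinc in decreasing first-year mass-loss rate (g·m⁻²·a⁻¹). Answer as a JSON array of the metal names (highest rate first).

carbon steel: T>10 °C ⇒ hinge -0.054·(10.5−10) = -0.0270
  Pd branch = 1.77·Pd^0.52·e^(0.02·RH+f) = 27.29 μm/a
  Cl⁻ term: 0.102·21.2^0.62·exp(0.033·77+0.04·10.5) = 13.09
  r_corr = 27.29 + 13.09 = 40.38 μm/a
  mass loss = 40.38 μm/a × 7.85 g/cm³ = 317 g·m⁻²·a⁻¹
copper: temperature factor f = -0.080·(0.5) = -0.0400
  SO₂ term: 0.0053·10.5^0.26·exp(0.059·77-0.0400) = 0.8819
  Cl⁻ term: 0.01025·21.2^0.27·exp(0.036·77+0.049·10.5) = 0.6254
  r_corr = 0.8819 + 0.6254 = 1.507 μm/a
  mass loss = 1.507 μm/a × 8.96 g/cm³ = 13.51 g·m⁻²·a⁻¹
zinc: T>10 °C ⇒ hinge -0.071·(10.5−10) = -0.0355
  SO₂ term: 0.0129·10.5^0.44·exp(0.046·77-0.0355) = 1.21
  Cl⁻ term: 0.0175·21.2^0.57·exp(0.008·77+0.085·10.5) = 0.451
  r_corr = 1.21 + 0.451 = 1.661 μm/a
  mass loss = 1.661 μm/a × 7.14 g/cm³ = 11.86 g·m⁻²·a⁻¹
Ordering by g·m⁻²·a⁻¹: carbon steel (317) > copper (13.5) > zinc (11.9)

["carbon steel", "copper", "zinc"]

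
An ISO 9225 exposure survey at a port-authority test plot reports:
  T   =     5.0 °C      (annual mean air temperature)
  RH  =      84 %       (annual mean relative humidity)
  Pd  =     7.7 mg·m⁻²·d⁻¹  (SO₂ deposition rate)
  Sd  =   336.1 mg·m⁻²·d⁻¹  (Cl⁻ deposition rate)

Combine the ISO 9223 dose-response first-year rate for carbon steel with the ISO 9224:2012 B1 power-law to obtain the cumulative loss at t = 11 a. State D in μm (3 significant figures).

carbon steel: f(T) = +0.150·(T−10) [T≤10 °C] = -0.7500
  Pd branch = 1.77·Pd^0.52·e^(0.02·RH+f) = 12.97 μm/a
  Cl⁻ term: 0.102·336.1^0.62·exp(0.033·84+0.04·5.0) = 73.41
  sum: 12.97 + 73.41 → r_corr = 86.37 μm/a
Long-term exponent b (ISO 9224 Table 2, B1) = 0.523
  D(11) = 86.37 × 11^0.523 = 86.37 × 3.505 = 302.7 μm

D(11) = 303 μm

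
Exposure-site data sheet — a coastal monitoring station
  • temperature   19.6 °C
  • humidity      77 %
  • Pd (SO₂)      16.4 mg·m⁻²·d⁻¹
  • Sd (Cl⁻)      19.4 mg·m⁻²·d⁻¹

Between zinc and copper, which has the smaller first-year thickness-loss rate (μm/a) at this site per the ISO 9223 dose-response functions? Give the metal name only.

zinc: f(T) = -0.071·(T−10) [T>10 °C] = -0.6816
  SO₂ term: 0.0129·16.4^0.44·exp(0.046·77-0.6816) = 0.7716
  Cl⁻ term: 0.0175·19.4^0.57·exp(0.008·77+0.085·19.6) = 0.9293
  sum: 0.7716 + 0.9293 → r_corr = 1.701 μm/a
copper: f(T) = -0.080·(T−10) [T>10 °C] = -0.7680
  SO₂ term: 0.0053·16.4^0.26·exp(0.059·77-0.7680) = 0.4782
  Cl⁻ term: 0.01025·19.4^0.27·exp(0.036·77+0.049·19.6) = 0.9537
  sum: 0.4782 + 0.9537 → r_corr = 1.432 μm/a
Ordering by μm/a: zinc (1.7) > copper (1.43)

copper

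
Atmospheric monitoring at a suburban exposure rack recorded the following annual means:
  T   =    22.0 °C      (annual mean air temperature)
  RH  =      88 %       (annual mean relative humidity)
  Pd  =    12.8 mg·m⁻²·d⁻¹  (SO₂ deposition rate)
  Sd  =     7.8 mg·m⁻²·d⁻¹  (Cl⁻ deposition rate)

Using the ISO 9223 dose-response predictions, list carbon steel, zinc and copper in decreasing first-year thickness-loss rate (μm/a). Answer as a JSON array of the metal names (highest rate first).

carbon steel: temperature factor f = -0.054·(12.0) = -0.6480
  Pd branch = 1.77·Pd^0.52·e^(0.02·RH+f) = 20.26 μm/a
  Sd branch = 0.102·Sd^0.62·e^(0.033·RH+0.04·T) = 16.04 μm/a
  r_corr = 20.26 + 16.04 = 36.3 μm/a
zinc: T>10 °C ⇒ hinge -0.071·(22.0−10) = -0.8520
  Pd branch = 0.0129·Pd^0.44·e^(0.046·RH+f) = 0.9678 μm/a
  Cl⁻ term: 0.0175·7.8^0.57·exp(0.008·88+0.085·22.0) = 0.7403
  sum: 0.9678 + 0.7403 → r_corr = 1.708 μm/a
copper: f(T) = -0.080·(T−10) [T>10 °C] = -0.9600
  Pd branch = 0.0053·Pd^0.26·e^(0.059·RH+f) = 0.7081 μm/a
  Sd branch = 0.01025·Sd^0.27·e^(0.036·RH+0.049·T) = 1.246 μm/a
  r_corr = 0.7081 + 1.246 = 1.954 μm/a
Ordering by μm/a: carbon steel (36.3) > copper (1.95) > zinc (1.71)

["carbon steel", "copper", "zinc"]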